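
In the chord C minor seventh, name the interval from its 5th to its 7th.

Cm7 (C minor seventh) is spelled C-Eb-G-Bb.
That puts G below Bb.
G up to Bb is 3 semitones, a half step narrower than a major third, so the interval is minor.

minor third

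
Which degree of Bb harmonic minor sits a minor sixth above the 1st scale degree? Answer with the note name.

Gb

The scale is Bb C Db Eb F Gb A.
The 1st scale degree is Bb; a minor sixth above that is Gb — scale degree 6.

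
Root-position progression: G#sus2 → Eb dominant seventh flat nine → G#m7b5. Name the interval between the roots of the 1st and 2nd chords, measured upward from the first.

The roots are G# and Eb.
G# up to Eb is 7 semitones, a whole step narrower than a major sixth, so the interval is diminished.

diminished sixth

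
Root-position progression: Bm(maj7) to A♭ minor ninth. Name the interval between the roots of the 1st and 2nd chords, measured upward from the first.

The roots are B and A♭.
From B to A♭: 9 semitones over a seventh = diminished.

diminished 7th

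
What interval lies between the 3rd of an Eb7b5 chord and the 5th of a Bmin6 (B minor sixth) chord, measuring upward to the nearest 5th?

Eb7b5 has G as its 3rd, and Bmin6 (B minor sixth) has F# as its 5th.
From G to F# is 11 semitones, exactly the major seventh.

major 7th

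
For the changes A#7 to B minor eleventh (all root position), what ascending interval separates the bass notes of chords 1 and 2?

The roots are A# and B.
A# up to B is 1 semitone, a half step narrower than a major second, so the interval is minor.

m2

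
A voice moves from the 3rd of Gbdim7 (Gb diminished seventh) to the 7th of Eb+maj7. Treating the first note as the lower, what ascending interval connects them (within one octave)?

augmented third

The 3rd of Gbdim7 (Gb diminished seventh) is Bbb; the 7th of Eb+maj7 is D.
3 letter names make it a third; at 5 semitones (a half step wider than major) the quality is augmented.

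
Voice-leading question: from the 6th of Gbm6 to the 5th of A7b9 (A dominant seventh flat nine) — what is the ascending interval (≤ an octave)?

augmented unison

The 6th of Gbm6 is Eb; the 5th of A7b9 (A dominant seventh flat nine) is E.
From Eb to E: 1 semitone over a unison = augmented.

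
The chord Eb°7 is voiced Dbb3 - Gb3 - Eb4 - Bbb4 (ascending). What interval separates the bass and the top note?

The outer voices are Dbb3 and Bbb4.
Dbb up to Bbb spans 13 letter names and 21 semitones — a major thirteenth.

major 13th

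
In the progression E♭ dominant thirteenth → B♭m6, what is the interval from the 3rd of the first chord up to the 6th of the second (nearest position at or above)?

perfect 1st

The 3rd of E♭ dominant thirteenth is G; the 6th of B♭m6 is G.
G up to G spans 1 letter names and 0 semitones — a perfect unison.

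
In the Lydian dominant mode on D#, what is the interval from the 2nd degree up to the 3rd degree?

major second

Spelling the Lydian dominant mode on D#: D# E# F## G## A# B# C#.
2nd degree = E#; degree 3 = F##.
Counting 2 letters and 2 half steps from E# gives a major second.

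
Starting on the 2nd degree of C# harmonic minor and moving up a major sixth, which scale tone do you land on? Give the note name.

The scale is C# D# E F# G# A B#.
The 2nd degree is D#; a major sixth above that is B# — scale degree 7.

B#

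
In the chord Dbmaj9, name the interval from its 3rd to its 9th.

m7

Dbmaj9 (Db major ninth) is spelled Db–F–Ab–C–Eb.
That puts F below Eb.
F up to Eb is 10 semitones, a half step narrower than a major seventh, so the interval is minor.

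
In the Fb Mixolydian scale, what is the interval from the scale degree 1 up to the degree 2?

The scale runs Fb Gb Ab Bbb Cb Db Ebb.
The scale degree 1 is Fb and the 2nd scale degree is Gb.
Counting 2 letters and 2 half steps from Fb gives a major second.

major second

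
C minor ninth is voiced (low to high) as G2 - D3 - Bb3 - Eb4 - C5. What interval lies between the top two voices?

major sixth

Those voices are Eb4 and C5.
From Eb to C is 9 semitones, exactly the major sixth.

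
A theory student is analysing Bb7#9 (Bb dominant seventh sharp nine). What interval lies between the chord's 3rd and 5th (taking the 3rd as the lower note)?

minor third

Bb7#9 (Bb dominant seventh sharp nine): Bb-D-F-Ab-C#.
The 3rd is D and the 5th is F.
From D to F: 3 semitones over a third = minor.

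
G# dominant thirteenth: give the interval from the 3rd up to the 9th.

The chord tones of G#13 (G# dominant thirteenth) are G# B# D# F# A# E#.
That puts B# below A#.
From B# to A#: 10 semitones over a seventh = minor.

minor seventh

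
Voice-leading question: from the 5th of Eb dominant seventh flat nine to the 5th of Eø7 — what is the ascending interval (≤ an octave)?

Eb dominant seventh flat nine has Bb as its 5th, and Eø7 has Bb as its 5th.
Counting 1 letters and 0 half steps from Bb gives a perfect unison.

P1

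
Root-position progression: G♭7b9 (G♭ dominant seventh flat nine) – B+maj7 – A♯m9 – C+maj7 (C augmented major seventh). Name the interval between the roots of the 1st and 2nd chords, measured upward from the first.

The roots are G♭ and B.
G♭ up to B is 5 semitones, a half step wider than a major third, so the interval is augmented.

augmented third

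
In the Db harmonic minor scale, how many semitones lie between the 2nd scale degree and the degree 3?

The scale is Db Eb Fb Gb Ab Bbb C.
Eb up to Fb is a minor second — 1 semitone.

1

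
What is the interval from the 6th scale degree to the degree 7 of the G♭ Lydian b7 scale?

G♭ lydian dominant: G♭ A♭ B♭ C D♭ E♭ F♭.
The 6th scale degree is E♭ and the 7th degree is F♭.
2 letter names make it a second; at 1 semitone (a half step narrower than major) the quality is minor.

minor second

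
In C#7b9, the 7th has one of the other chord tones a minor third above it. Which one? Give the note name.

D

The chord tones of C#7b9 are C#, E#, G#, B, D.
The 7th is B. A minor third above B is D.
D is the chord's 9th.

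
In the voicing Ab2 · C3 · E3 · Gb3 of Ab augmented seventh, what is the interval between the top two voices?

diminished third

Those voices are E3 and Gb3.
E up to Gb is 2 semitones, a whole step narrower than a major third, so the interval is diminished.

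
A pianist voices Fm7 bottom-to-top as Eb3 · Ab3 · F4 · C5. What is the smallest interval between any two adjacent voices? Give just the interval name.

perfect fourth

Adjacent intervals: Eb3→Ab3 = perfect fourth; Ab3→F4 = major sixth; F4→C5 = perfect fifth.
The smallest is Eb3 to Ab3, a perfect fourth (5 semitones).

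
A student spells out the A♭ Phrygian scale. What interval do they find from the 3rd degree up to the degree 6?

perfect fourth

A♭ phrygian: A♭ B𝄫 C♭ D♭ E♭ F♭ G♭.
That puts C♭ below F♭.
From C♭ to F♭ is 5 semitones, exactly the perfect fourth.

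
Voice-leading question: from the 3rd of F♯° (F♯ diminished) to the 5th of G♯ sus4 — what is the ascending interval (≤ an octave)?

F♯° (F♯ diminished) has A as its 3rd, and G♯ sus4 has D♯ as its 5th.
A up to D♯ is 6 semitones, a half step wider than a perfect fourth, so the interval is augmented.

A4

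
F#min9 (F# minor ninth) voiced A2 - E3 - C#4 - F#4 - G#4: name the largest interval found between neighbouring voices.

major sixth

Adjacent intervals: A2→E3 = perfect fifth; E3→C#4 = major sixth; C#4→F#4 = perfect fourth; F#4→G#4 = major second.
The largest is E3 to C#4, a major sixth (9 semitones).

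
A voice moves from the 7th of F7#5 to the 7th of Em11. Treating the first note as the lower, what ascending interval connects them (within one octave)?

F7#5 has E♭ as its 7th, and Em11 has D as its 7th.
Counting 7 letters and 11 half steps from E♭ gives a major seventh.

major seventh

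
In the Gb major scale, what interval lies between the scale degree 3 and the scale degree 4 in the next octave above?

m9

Spelling the Gb major scale: Gb Ab Bb Cb Db Eb F.
The scale degree 3 is Bb and the 4th scale degree (up an octave) is Cb.
From Bb to Cb: 13 semitones over a ninth = minor.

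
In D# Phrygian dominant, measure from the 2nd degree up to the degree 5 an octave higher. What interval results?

Spelling D# Phrygian dominant: D# E F## G# A# B C#.
2nd degree = E; 5th scale degree (up an octave) = A#.
From E to A#: 18 semitones over an eleventh = augmented.

augmented eleventh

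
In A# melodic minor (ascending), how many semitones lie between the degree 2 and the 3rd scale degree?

1

The scale is A# B# C# D# E# F## G##.
B# up to C# is a minor second — 1 semitone.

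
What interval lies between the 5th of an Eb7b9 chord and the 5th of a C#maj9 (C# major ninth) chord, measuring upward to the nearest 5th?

Eb7b9 has Bb as its 5th, and C#maj9 (C# major ninth) has G# as its 5th.
From Bb to G#: 10 semitones over a sixth = augmented.

A6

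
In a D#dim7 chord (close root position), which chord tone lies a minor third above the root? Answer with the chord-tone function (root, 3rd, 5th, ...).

D#°7 (D# diminished seventh) is spelled D# F# A C.
The root is D#. A minor third above D# is F#.
F# is the chord's 3rd.

3rd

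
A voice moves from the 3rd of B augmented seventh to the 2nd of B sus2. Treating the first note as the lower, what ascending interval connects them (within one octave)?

The 3rd of B augmented seventh is D♯; the 2nd of B sus2 is C♯.
7 letter names make it a seventh; at 10 semitones (a half step narrower than major) the quality is minor.

minor 7th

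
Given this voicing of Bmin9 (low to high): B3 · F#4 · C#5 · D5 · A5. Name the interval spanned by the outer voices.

The outer voices are B3 and A5.
B up to A is 22 semitones, a half step narrower than a major fourteenth, so the interval is minor.

minor fourteenth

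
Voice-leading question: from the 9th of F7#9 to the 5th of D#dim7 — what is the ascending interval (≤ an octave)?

minor 2nd

The 9th of F7#9 is G#; the 5th of D#dim7 is A.
G# up to A is 1 semitone, a half step narrower than a major second, so the interval is minor.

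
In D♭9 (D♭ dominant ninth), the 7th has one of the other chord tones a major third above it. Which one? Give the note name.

Eb

Spelling the chord: D♭–F–A♭–C♭–E♭.
The 7th is C♭. A major third above C♭ is E♭.
E♭ is the chord's 9th.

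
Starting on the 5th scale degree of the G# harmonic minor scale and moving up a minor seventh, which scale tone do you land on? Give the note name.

C#

The scale is G# A# B C# D# E F##.
The 5th scale degree is D#; a minor seventh above that is C# — scale degree 4.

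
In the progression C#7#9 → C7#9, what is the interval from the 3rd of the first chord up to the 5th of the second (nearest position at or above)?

diminished third

The 3rd of C#7#9 is E#; the 5th of C7#9 is G.
3 letter names make it a third; at 2 semitones (a whole step narrower than major) the quality is diminished.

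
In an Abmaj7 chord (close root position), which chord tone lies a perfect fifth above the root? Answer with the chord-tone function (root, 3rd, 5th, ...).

5th

AbΔ7 is spelled Ab C Eb G.
The root is Ab. A perfect fifth above Ab is Eb.
Eb is the chord's 5th.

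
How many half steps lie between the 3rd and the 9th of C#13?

10

Spelling the chord: C#, E#, G#, B, D#, A#.
E# to D# is a minor seventh: 10 semitones.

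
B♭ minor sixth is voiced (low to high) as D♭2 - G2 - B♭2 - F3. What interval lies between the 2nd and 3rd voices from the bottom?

m3

Those voices are G2 and B♭2.
3 letter names make it a third; at 3 semitones (a half step narrower than major) the quality is minor.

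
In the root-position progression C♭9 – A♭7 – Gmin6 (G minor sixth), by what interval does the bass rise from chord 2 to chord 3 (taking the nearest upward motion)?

major 7th

The roots are A♭ and G.
From A♭ to G is 11 semitones, exactly the major seventh.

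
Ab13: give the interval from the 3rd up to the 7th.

d5

Ab13 is spelled Ab, C, Eb, Gb, Bb, F.
The 3rd is C and the 7th is Gb.
5 letter names make it a fifth; at 6 semitones (a half step narrower than perfect) the quality is diminished.
This 3–7 tritone is the characteristic tension at the heart of the dominant sound.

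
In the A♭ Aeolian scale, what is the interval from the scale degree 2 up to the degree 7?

The scale runs A♭ B♭ C♭ D♭ E♭ F♭ G♭.
That puts B♭ below G♭.
B♭ up to G♭ is 8 semitones, a half step narrower than a major sixth, so the interval is minor.

minor sixth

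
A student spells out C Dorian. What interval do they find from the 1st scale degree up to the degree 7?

Spelling C Dorian: C D E♭ F G A B♭.
The 1st scale degree is C and the 7th degree is B♭.
From C to B♭: 10 semitones over a seventh = minor.

m7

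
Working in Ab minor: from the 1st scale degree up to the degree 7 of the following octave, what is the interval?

Ab natural minor: Ab Bb Cb Db Eb Fb Gb.
The 1st scale degree is Ab and the degree 7 (up an octave) is Gb.
From Ab to Gb: 22 semitones over a fourteenth = minor.

minor fourteenth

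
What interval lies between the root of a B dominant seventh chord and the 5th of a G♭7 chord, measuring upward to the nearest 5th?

B dominant seventh has B as its root, and G♭7 has D♭ as its 5th.
From B to D♭: 2 semitones over a third = diminished.

diminished third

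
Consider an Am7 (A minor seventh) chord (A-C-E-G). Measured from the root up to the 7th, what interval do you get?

minor seventh

The root is A and the 7th is G.
A up to G is 10 semitones, a half step narrower than a major seventh, so the interval is minor.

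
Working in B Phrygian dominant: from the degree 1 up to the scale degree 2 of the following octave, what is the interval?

minor ninth

B phrygian dominant: B C D♯ E F♯ G A.
So we need the interval from B up to C.
From B to C: 13 semitones over a ninth = minor.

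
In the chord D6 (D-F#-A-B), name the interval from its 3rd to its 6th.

perfect fourth

That puts F# below B.
F# up to B spans 4 letter names and 5 semitones — a perfect fourth.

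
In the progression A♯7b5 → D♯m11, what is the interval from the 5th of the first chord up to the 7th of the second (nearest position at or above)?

The 5th of A♯7b5 is E; the 7th of D♯m11 is C♯.
From E to C♯ is 9 semitones, exactly the major sixth.

major 6th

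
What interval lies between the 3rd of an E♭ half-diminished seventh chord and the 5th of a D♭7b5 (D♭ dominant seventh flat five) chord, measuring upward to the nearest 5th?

The 3rd of E♭ half-diminished seventh is G♭; the 5th of D♭7b5 (D♭ dominant seventh flat five) is A𝄫.
G♭ up to A𝄫 is 1 semitone, a half step narrower than a major second, so the interval is minor.

minor second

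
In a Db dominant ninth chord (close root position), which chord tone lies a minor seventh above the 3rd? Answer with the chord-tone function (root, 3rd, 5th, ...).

Db dominant ninth: Db F Ab Cb Eb.
The 3rd is F. A minor seventh above F is Eb.
Eb is the chord's 9th.

9th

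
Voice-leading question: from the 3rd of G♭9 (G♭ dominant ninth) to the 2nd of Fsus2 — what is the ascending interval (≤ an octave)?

major 6th

G♭9 (G♭ dominant ninth) has B♭ as its 3rd, and Fsus2 has G as its 2nd.
B♭ up to G spans 6 letter names and 9 semitones — a major sixth.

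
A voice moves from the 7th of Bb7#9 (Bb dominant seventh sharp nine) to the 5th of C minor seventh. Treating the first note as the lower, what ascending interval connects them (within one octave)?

major seventh

The 7th of Bb7#9 (Bb dominant seventh sharp nine) is Ab; the 5th of C minor seventh is G.
Ab up to G spans 7 letter names and 11 semitones — a major seventh.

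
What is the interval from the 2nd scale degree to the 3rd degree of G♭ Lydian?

The scale runs G♭ A♭ B♭ C D♭ E♭ F.
That puts A♭ below B♭.
Counting 2 letters and 2 half steps from A♭ gives a major second.

M2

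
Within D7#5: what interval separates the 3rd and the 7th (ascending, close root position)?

d5

D augmented seventh: D F♯ A♯ C.
3rd = F♯; 7th = C.
5 letter names make it a fifth; at 6 semitones (a half step narrower than perfect) the quality is diminished.
This 3–7 tritone is the characteristic tension at the heart of the dominant sound.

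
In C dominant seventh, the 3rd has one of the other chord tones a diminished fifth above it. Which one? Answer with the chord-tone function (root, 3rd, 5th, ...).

C7: C–E–G–Bb.
The 3rd is E. A diminished fifth above E is Bb.
Bb is the chord's 7th.

7th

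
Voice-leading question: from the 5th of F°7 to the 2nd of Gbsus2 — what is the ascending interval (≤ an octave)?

major sixth

F°7 has Cb as its 5th, and Gbsus2 has Ab as its 2nd.
Counting 6 letters and 9 half steps from Cb gives a major sixth.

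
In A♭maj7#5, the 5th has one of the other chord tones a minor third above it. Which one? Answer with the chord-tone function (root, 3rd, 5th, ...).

7th

Spelling the chord: A♭–C–E–G.
The 5th is E. A minor third above E is G.
G is the chord's 7th.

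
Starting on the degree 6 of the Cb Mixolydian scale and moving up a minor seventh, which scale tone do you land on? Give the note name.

The scale is Cb Db Eb Fb Gb Ab Bbb.
The degree 6 is Ab; a minor seventh above that is Gb — scale degree 5.

Gb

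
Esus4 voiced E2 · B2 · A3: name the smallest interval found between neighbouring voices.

perfect 5th

Adjacent intervals: E2→B2 = perfect fifth; B2→A3 = minor seventh.
The smallest is E2 to B2, a perfect fifth (7 semitones).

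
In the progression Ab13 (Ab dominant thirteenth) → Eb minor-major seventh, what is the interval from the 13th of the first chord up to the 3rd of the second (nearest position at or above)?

The 13th of Ab13 (Ab dominant thirteenth) is F; the 3rd of Eb minor-major seventh is Gb.
2 letter names make it a second; at 1 semitone (a half step narrower than major) the quality is minor.

m2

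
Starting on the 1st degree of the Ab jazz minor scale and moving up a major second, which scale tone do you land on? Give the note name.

The scale is Ab Bb Cb Db Eb F G.
The 1st degree is Ab; a major second above that is Bb — scale degree 2.

Bb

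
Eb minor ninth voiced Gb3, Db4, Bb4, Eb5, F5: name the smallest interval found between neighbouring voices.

M2

Adjacent intervals: Gb3→Db4 = perfect fifth; Db4→Bb4 = major sixth; Bb4→Eb5 = perfect fourth; Eb5→F5 = major second.
The smallest is Eb5 to F5, a major second (2 semitones).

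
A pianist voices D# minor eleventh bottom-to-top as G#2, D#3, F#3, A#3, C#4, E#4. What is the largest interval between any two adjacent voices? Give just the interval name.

perfect 5th

Adjacent intervals: G#2→D#3 = perfect fifth; D#3→F#3 = minor third; F#3→A#3 = major third; A#3→C#4 = minor third; C#4→E#4 = major third.
The largest is G#2 to D#3, a perfect fifth (7 semitones).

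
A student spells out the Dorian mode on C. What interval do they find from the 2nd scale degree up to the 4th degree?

Spelling the Dorian mode on C: C D E♭ F G A B♭.
That puts D below F.
3 letter names make it a third; at 3 semitones (a half step narrower than major) the quality is minor.

m3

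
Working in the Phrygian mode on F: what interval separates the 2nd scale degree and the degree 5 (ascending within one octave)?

augmented 4th

Spelling the Phrygian mode on F: F G♭ A♭ B♭ C D♭ E♭.
2nd scale degree = G♭; 5th scale degree = C.
4 letter names make it a fourth; at 6 semitones (a half step wider than perfect) the quality is augmented.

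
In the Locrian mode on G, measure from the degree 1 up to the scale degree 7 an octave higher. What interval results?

minor fourteenth

G locrian: G A♭ B♭ C D♭ E♭ F.
The degree 1 is G and the 7th degree (up an octave) is F.
G up to F is 22 semitones, a half step narrower than a major fourteenth, so the interval is minor.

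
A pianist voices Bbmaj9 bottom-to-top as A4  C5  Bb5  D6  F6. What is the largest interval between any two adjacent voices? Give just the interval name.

minor seventh

Adjacent intervals: A4→C5 = minor third; C5→Bb5 = minor seventh; Bb5→D6 = major third; D6→F6 = minor third.
The largest is C5 to Bb5, a minor seventh (10 semitones).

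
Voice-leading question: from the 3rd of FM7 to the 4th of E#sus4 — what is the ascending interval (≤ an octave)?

The 3rd of FM7 is A; the 4th of E#sus4 is A#.
A up to A# is 1 semitone, a half step wider than a perfect unison, so the interval is augmented.

A1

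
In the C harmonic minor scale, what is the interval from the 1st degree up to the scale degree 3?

minor third

C harmonic minor: C D Eb F G Ab B.
That puts C below Eb.
From C to Eb: 3 semitones over a third = minor.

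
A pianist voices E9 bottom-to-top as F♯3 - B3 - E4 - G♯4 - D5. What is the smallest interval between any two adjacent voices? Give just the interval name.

Adjacent intervals: F♯3→B3 = perfect fourth; B3→E4 = perfect fourth; E4→G♯4 = major third; G♯4→D5 = diminished fifth.
The smallest is E4 to G♯4, a major third (4 semitones).

major 3rd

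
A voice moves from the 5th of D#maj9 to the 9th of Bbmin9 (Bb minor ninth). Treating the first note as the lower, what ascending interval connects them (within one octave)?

diminished 3rd

D#maj9 has A# as its 5th, and Bbmin9 (Bb minor ninth) has C as its 9th.
From A# to C: 2 semitones over a third = diminished.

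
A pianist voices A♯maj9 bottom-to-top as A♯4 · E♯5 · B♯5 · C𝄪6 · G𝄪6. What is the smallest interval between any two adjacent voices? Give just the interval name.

major second

Adjacent intervals: A♯4→E♯5 = perfect fifth; E♯5→B♯5 = perfect fifth; B♯5→C𝄪6 = major second; C𝄪6→G𝄪6 = perfect fifth.
The smallest is B♯5 to C𝄪6, a major second (2 semitones).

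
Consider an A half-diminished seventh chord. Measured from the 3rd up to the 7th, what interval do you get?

perfect fifth

The chord tones of Am7b5 are A, C, Eb, G.
So we need the interval from C up to G.
C up to G spans 5 letter names and 7 semitones — a perfect fifth.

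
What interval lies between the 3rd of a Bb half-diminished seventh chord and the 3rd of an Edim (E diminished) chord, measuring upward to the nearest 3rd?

Bb half-diminished seventh has Db as its 3rd, and Edim (E diminished) has G as its 3rd.
From Db to G: 6 semitones over a fourth = augmented.

augmented fourth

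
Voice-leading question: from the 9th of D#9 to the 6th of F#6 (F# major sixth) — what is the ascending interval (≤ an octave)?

D#9 has E# as its 9th, and F#6 (F# major sixth) has D# as its 6th.
From E# to D#: 10 semitones over a seventh = minor.

minor seventh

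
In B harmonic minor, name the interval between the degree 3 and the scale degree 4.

The scale runs B C♯ D E F♯ G A♯.
Degree 3 = D; 4th degree = E.
D up to E spans 2 letter names and 2 semitones — a major second.

major second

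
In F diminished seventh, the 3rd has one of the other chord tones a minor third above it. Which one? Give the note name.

Cb

The chord tones of Fdim7 (F diminished seventh) are F–Ab–Cb–Ebb.
The 3rd is Ab. A minor third above Ab is Cb.
Cb is the chord's 5th.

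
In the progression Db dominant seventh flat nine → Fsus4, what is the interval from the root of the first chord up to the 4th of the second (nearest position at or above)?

M6

Db dominant seventh flat nine has Db as its root, and Fsus4 has Bb as its 4th.
Db up to Bb spans 6 letter names and 9 semitones — a major sixth.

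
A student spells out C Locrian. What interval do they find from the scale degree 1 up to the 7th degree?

The scale runs C D♭ E♭ F G♭ A♭ B♭.
So we need the interval from C up to B♭.
7 letter names make it a seventh; at 10 semitones (a half step narrower than major) the quality is minor.

minor seventh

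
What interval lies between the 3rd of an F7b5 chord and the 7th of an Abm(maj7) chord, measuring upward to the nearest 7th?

minor seventh

F7b5 has A as its 3rd, and Abm(maj7) has G as its 7th.
From A to G: 10 semitones over a seventh = minor.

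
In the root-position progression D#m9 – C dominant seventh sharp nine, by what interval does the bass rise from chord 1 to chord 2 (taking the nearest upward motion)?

The roots are D# and C.
D# up to C is 9 semitones, a whole step narrower than a major seventh, so the interval is diminished.

d7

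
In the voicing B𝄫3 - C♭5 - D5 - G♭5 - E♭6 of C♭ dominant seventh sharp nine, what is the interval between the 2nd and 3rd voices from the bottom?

augmented 2nd

Those voices are C♭5 and D5.
C♭ up to D is 3 semitones, a half step wider than a major second, so the interval is augmented.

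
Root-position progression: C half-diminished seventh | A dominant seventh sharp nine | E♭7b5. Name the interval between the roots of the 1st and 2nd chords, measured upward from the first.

The roots are C and A.
C up to A spans 6 letter names and 9 semitones — a major sixth.

major sixth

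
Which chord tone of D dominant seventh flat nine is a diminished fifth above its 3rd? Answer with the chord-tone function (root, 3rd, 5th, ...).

7th

The chord tones of D7b9 are D, F#, A, C, Eb.
The 3rd is F#. A diminished fifth above F# is C.
C is the chord's 7th.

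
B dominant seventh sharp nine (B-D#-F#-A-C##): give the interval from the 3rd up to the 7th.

diminished 5th

3rd = D#; 7th = A.
D# up to A is 6 semitones, a half step narrower than a perfect fifth, so the interval is diminished.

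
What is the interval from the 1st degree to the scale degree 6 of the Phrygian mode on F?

minor sixth

Spelling the Phrygian mode on F: F Gb Ab Bb C Db Eb.
That puts F below Db.
From F to Db: 8 semitones over a sixth = minor.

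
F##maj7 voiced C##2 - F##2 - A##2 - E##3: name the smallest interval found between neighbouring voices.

major third

Adjacent intervals: C##2→F##2 = perfect fourth; F##2→A##2 = major third; A##2→E##3 = perfect fifth.
The smallest is F##2 to A##2, a major third (4 semitones).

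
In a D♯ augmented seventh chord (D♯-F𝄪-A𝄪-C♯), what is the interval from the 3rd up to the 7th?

d5

3rd = F𝄪; 7th = C♯.
5 letter names make it a fifth; at 6 semitones (a half step narrower than perfect) the quality is diminished.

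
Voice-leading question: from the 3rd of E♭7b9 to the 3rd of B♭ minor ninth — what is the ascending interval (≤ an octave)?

The 3rd of E♭7b9 is G; the 3rd of B♭ minor ninth is D♭.
5 letter names make it a fifth; at 6 semitones (a half step narrower than perfect) the quality is diminished.

d5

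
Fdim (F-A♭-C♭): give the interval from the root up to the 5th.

diminished fifth

That puts F below C♭.
From F to C♭: 6 semitones over a fifth = diminished.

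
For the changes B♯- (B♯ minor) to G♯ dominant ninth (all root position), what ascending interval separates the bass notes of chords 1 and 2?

The roots are B♯ and G♯.
B♯ up to G♯ is 8 semitones, a half step narrower than a major sixth, so the interval is minor.

minor sixth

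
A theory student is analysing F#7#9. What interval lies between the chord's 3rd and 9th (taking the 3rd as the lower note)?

Spelling the chord: F#, A#, C#, E, G##.
The 3rd is A# and the 9th is G##.
A# up to G## spans 7 letter names and 11 semitones — a major seventh.

major 7th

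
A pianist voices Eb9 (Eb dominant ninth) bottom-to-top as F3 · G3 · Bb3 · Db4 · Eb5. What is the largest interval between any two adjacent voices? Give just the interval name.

major 9th

Adjacent intervals: F3→G3 = major second; G3→Bb3 = minor third; Bb3→Db4 = minor third; Db4→Eb5 = major ninth.
The largest is Db4 to Eb5, a major ninth (14 semitones).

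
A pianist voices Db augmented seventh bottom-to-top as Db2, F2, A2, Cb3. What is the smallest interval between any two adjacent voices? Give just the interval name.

Adjacent intervals: Db2→F2 = major third; F2→A2 = major third; A2→Cb3 = diminished third.
The smallest is A2 to Cb3, a diminished third (2 semitones).

d3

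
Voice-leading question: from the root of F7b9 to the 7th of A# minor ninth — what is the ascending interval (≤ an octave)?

The root of F7b9 is F; the 7th of A# minor ninth is G#.
From F to G#: 3 semitones over a second = augmented.

augmented 2nd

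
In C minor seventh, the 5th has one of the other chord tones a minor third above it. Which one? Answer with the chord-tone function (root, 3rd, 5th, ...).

Spelling the chord: C-Eb-G-Bb.
The 5th is G. A minor third above G is Bb.
Bb is the chord's 7th.

7th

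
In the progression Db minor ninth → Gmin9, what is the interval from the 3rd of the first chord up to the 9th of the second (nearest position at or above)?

augmented third

The 3rd of Db minor ninth is Fb; the 9th of Gmin9 is A.
Fb up to A is 5 semitones, a half step wider than a major third, so the interval is augmented.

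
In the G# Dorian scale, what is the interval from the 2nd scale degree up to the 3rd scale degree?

minor 2nd

Spelling the G# Dorian scale: G# A# B C# D# E# F#.
The 2nd scale degree is A# and the 3rd scale degree is B.
A# up to B is 1 semitone, a half step narrower than a major second, so the interval is minor.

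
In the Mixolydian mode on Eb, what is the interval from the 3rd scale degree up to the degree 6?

The scale runs Eb F G Ab Bb C Db.
So we need the interval from G up to C.
G up to C spans 4 letter names and 5 semitones — a perfect fourth.

perfect 4th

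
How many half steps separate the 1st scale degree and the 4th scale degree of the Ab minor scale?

5

The scale is Ab Bb Cb Db Eb Fb Gb.
Ab up to Db is a perfect fourth — 5 semitones.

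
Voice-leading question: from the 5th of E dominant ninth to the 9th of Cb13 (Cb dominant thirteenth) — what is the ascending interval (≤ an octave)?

E dominant ninth has B as its 5th, and Cb13 (Cb dominant thirteenth) has Db as its 9th.
B up to Db is 2 semitones, a whole step narrower than a major third, so the interval is diminished.

d3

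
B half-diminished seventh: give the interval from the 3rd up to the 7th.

perfect fifth

B half-diminished seventh is spelled B, D, F, A.
The 3rd is D and the 7th is A.
Counting 5 letters and 7 half steps from D gives a perfect fifth.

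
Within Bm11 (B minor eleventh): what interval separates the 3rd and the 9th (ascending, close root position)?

major 7th

The chord tones of Bm11 (B minor eleventh) are B–D–F♯–A–C♯–E.
3rd = D; 9th = C♯.
D up to C♯ spans 7 letter names and 11 semitones — a major seventh.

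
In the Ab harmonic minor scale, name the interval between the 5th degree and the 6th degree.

minor second

The scale runs Ab Bb Cb Db Eb Fb G.
5th degree = Eb; degree 6 = Fb.
Eb up to Fb is 1 semitone, a half step narrower than a major second, so the interval is minor.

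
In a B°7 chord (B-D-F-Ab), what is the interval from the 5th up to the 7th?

minor third

The 5th is F and the 7th is Ab.
F up to Ab is 3 semitones, a half step narrower than a major third, so the interval is minor.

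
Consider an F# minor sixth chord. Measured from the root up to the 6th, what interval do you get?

major sixth

The chord tones of F#min6 are F#–A–C#–D#.
The root is F# and the 6th is D#.
Counting 6 letters and 9 half steps from F# gives a major sixth.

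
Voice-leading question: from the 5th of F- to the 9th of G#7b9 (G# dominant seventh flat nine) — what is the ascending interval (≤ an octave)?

The 5th of F- is C; the 9th of G#7b9 (G# dominant seventh flat nine) is A.
C up to A spans 6 letter names and 9 semitones — a major sixth.

major sixth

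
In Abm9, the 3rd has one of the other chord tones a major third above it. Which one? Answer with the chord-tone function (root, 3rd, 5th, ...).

5th

The chord tones of Abm9 (Ab minor ninth) are Ab, Cb, Eb, Gb, Bb.
The 3rd is Cb. A major third above Cb is Eb.
Eb is the chord's 5th.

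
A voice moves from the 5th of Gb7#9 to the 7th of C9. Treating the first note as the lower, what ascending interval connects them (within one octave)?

major sixth

Gb7#9 has Db as its 5th, and C9 has Bb as its 7th.
Db up to Bb spans 6 letter names and 9 semitones — a major sixth.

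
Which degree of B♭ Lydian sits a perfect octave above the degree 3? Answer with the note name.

D

The scale is B♭ C D E F G A.
The degree 3 is D; a perfect octave above that is D — scale degree 3.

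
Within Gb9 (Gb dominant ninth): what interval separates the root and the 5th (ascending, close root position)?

Spelling the chord: Gb–Bb–Db–Fb–Ab.
Root = Gb; 5th = Db.
Gb up to Db spans 5 letter names and 7 semitones — a perfect fifth.

perfect fifth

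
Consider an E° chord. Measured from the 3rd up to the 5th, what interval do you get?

minor 3rd

The chord tones of E° are E-G-Bb.
3rd = G; 5th = Bb.
3 letter names make it a third; at 3 semitones (a half step narrower than major) the quality is minor.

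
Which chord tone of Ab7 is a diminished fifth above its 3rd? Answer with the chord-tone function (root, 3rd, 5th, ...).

7th

Ab7 (Ab dominant seventh): Ab-C-Eb-Gb.
The 3rd is C. A diminished fifth above C is Gb.
Gb is the chord's 7th.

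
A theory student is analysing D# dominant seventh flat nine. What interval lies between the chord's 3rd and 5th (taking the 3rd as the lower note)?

The chord tones of D#7b9 (D# dominant seventh flat nine) are D# F## A# C# E.
The 3rd is F## and the 5th is A#.
F## up to A# is 3 semitones, a half step narrower than a major third, so the interval is minor.

minor 3rd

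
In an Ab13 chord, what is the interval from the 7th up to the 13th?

major 7th

The chord tones of Ab13 (Ab dominant thirteenth) are Ab–C–Eb–Gb–Bb–F.
So we need the interval from Gb up to F.
From Gb to F is 11 semitones, exactly the major seventh.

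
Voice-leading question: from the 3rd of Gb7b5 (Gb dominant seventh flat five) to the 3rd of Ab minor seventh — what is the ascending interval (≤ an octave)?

m2

The 3rd of Gb7b5 (Gb dominant seventh flat five) is Bb; the 3rd of Ab minor seventh is Cb.
From Bb to Cb: 1 semitone over a second = minor.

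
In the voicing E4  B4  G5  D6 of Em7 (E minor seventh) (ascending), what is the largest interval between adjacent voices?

Adjacent intervals: E4→B4 = perfect fifth; B4→G5 = minor sixth; G5→D6 = perfect fifth.
The largest is B4 to G5, a minor sixth (8 semitones).

m6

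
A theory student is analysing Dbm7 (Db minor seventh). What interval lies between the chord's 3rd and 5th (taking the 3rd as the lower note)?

Spelling the chord: Db-Fb-Ab-Cb.
The 3rd is Fb and the 5th is Ab.
Counting 3 letters and 4 half steps from Fb gives a major third.

M3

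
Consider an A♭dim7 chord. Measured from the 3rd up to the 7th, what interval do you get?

A♭°7 (A♭ diminished seventh): A♭–C♭–E𝄫–G𝄫.
3rd = C♭; 7th = G𝄫.
C♭ up to G𝄫 is 6 semitones, a half step narrower than a perfect fifth, so the interval is diminished.

diminished fifth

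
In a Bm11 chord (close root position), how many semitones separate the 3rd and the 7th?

The chord tones of Bm11 are B D F# A C# E.
D to A is a perfect fifth: 7 semitones.

7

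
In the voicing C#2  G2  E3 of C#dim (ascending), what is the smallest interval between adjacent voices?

Adjacent intervals: C#2→G2 = diminished fifth; G2→E3 = major sixth.
The smallest is C#2 to G2, a diminished fifth (6 semitones).

d5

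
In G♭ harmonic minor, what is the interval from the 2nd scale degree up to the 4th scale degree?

G♭ harmonic minor: G♭ A♭ B𝄫 C♭ D♭ E𝄫 F.
The 2nd scale degree is A♭ and the scale degree 4 is C♭.
From A♭ to C♭: 3 semitones over a third = minor.

minor third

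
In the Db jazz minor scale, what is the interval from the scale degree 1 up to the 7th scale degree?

Spelling the Db jazz minor scale: Db Eb Fb Gb Ab Bb C.
The scale degree 1 is Db and the scale degree 7 is C.
From Db to C is 11 semitones, exactly the major seventh.

major seventh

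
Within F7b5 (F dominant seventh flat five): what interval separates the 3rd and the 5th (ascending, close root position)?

F7b5 (F dominant seventh flat five) is spelled F-A-Cb-Eb.
So we need the interval from A up to Cb.
A up to Cb is 2 semitones, a whole step narrower than a major third, so the interval is diminished.

diminished third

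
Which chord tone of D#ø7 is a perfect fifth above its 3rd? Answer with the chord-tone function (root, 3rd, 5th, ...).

D#ø7 is spelled D# F# A C#.
The 3rd is F#. A perfect fifth above F# is C#.
C# is the chord's 7th.

7th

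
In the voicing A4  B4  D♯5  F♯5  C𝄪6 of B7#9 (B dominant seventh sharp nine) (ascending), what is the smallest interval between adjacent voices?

Adjacent intervals: A4→B4 = major second; B4→D♯5 = major third; D♯5→F♯5 = minor third; F♯5→C𝄪6 = augmented fifth.
The smallest is A4 to B4, a major second (2 semitones).

major second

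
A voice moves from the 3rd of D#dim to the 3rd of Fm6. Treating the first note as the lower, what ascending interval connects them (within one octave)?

D#dim has F# as its 3rd, and Fm6 has Ab as its 3rd.
F# up to Ab is 2 semitones, a whole step narrower than a major third, so the interval is diminished.

diminished third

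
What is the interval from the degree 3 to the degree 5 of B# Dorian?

B# dorian: B# C## D# E# F## G## A#.
So we need the interval from D# up to F##.
From D# to F## is 4 semitones, exactly the major third.

major 3rd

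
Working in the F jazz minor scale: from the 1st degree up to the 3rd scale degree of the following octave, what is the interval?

minor tenth

F melodic minor: F G Ab Bb C D E.
The 1st degree is F and the 3rd scale degree (up an octave) is Ab.
10 letter names make it a tenth; at 15 semitones (a half step narrower than major) the quality is minor.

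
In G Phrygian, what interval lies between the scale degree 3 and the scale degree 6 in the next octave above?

The scale runs G Ab Bb C D Eb F.
Scale degree 3 = Bb; 6th scale degree (up an octave) = Eb.
Counting 11 letters and 17 half steps from Bb gives a perfect eleventh.

perfect eleventh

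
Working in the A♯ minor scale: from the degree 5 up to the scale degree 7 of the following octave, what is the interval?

minor tenth

A♯ natural minor: A♯ B♯ C♯ D♯ E♯ F♯ G♯.
The degree 5 is E♯ and the degree 7 (up an octave) is G♯.
From E♯ to G♯: 15 semitones over a tenth = minor.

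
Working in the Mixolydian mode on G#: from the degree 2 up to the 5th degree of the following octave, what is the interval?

G# mixolydian: G# A# B# C# D# E# F#.
So we need the interval from A# up to D#.
A# up to D# spans 11 letter names and 17 semitones — a perfect eleventh.

perfect eleventh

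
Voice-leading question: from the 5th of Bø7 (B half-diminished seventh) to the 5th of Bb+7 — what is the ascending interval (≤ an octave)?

Bø7 (B half-diminished seventh) has F as its 5th, and Bb+7 has F# as its 5th.
F up to F# is 1 semitone, a half step wider than a perfect unison, so the interval is augmented.

augmented unison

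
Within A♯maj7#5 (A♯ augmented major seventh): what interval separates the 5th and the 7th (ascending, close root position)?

A♯maj7#5 (A♯ augmented major seventh) is spelled A♯ C𝄪 E𝄪 G𝄪.
5th = E𝄪; 7th = G𝄪.
From E𝄪 to G𝄪: 3 semitones over a third = minor.

minor 3rd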